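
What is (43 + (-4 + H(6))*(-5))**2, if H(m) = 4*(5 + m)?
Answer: 24649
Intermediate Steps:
H(m) = 20 + 4*m
(43 + (-4 + H(6))*(-5))**2 = (43 + (-4 + (20 + 4*6))*(-5))**2 = (43 + (-4 + (20 + 24))*(-5))**2 = (43 + (-4 + 44)*(-5))**2 = (43 + 40*(-5))**2 = (43 - 200)**2 = (-157)**2 = 24649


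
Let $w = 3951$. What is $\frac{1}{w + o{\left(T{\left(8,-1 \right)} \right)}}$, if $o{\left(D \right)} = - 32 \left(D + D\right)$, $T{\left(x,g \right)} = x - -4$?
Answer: $\frac{1}{3183} \approx 0.00031417$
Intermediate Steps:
$T{\left(x,g \right)} = 4 + x$ ($T{\left(x,g \right)} = x + 4 = 4 + x$)
$o{\left(D \right)} = - 64 D$ ($o{\left(D \right)} = - 32 \cdot 2 D = - 64 D$)
$\frac{1}{w + o{\left(T{\left(8,-1 \right)} \right)}} = \frac{1}{3951 - 64 \left(4 + 8\right)} = \frac{1}{3951 - 768} = \frac{1}{3183}$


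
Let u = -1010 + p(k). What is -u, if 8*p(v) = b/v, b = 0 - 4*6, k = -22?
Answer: 22217/22 ≈ 1009.9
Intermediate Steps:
b = -24 (b = 0 - 24 = -24)
p(v) = -3/v (p(v) = (-24/v)/8 = -3/v)
u = -22217/22 (u = -1010 - 3/(-22) = -1010 - 3*(-1/22) = -1010 + 3/22 = -22217/22 ≈ -1009.9)
-u = -1*(-22217/22) = 22217/22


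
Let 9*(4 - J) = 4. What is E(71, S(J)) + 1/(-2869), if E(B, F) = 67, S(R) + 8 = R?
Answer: 192222/2869 ≈ 67.000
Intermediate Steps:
J = 32/9 (J = 4 - ⅑*4 = 4 - 4/9 = 32/9 ≈ 3.5556)
S(R) = -8 + R
E(71, S(J)) + 1/(-2869) = 67 + 1/(-2869) = 67 - 1/2869 = 192222/2869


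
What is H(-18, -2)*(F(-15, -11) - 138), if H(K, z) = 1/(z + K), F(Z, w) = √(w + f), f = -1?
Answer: 69/10 - I*√3/10 ≈ 6.9 - 0.17321*I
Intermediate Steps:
F(Z, w) = √(-1 + w) (F(Z, w) = √(w - 1) = √(-1 + w))
H(K, z) = 1/(K + z)
H(-18, -2)*(F(-15, -11) - 138) = (√(-1 - 11) - 138)/(-18 - 2) = (√(-12) - 138)/(-20) = -(2*I*√3 - 138)/20 = -(-138 + 2*I*√3)/20 = 69/10 - I*√3/10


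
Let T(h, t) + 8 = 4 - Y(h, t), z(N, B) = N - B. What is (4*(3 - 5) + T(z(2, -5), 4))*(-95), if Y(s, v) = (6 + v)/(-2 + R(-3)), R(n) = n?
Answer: 950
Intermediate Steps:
Y(s, v) = -6/5 - v/5 (Y(s, v) = (6 + v)/(-2 - 3) = (6 + v)/(-5) = (6 + v)*(-⅕) = -6/5 - v/5)
T(h, t) = -14/5 + t/5 (T(h, t) = -8 + (4 - (-6/5 - t/5)) = -8 + (4 + (6/5 + t/5)) = -8 + (26/5 + t/5) = -14/5 + t/5)
(4*(3 - 5) + T(z(2, -5), 4))*(-95) = (4*(3 - 5) + (-14/5 + (⅕)*4))*(-95) = (4*(-2) + (-14/5 + ⅘))*(-95) = (-8 - 2)*(-95) = -10*(-95) = 950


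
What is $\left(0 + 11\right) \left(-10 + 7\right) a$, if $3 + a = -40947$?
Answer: $1351350$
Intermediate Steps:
$a = -40950$ ($a = -3 - 40947 = -40950$)
$\left(0 + 11\right) \left(-10 + 7\right) a = \left(0 + 11\right) \left(-10 + 7\right) \left(-40950\right) = 11 \left(-3\right) \left(-40950\right) = \left(-33\right) \left(-40950\right) = 1351350$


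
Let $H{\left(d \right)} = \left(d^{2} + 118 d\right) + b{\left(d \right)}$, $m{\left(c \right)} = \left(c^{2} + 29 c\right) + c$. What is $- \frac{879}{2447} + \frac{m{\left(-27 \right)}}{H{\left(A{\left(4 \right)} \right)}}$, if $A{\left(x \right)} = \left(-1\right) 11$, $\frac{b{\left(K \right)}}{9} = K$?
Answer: $- \frac{923397}{3122372} \approx -0.29574$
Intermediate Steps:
$b{\left(K \right)} = 9 K$
$A{\left(x \right)} = -11$
$m{\left(c \right)} = c^{2} + 30 c$
$H{\left(d \right)} = d^{2} + 127 d$ ($H{\left(d \right)} = \left(d^{2} + 118 d\right) + 9 d = d^{2} + 127 d$)
$- \frac{879}{2447} + \frac{m{\left(-27 \right)}}{H{\left(A{\left(4 \right)} \right)}} = - \frac{879}{2447} + \frac{\left(-27\right) \left(30 - 27\right)}{\left(-11\right) \left(127 - 11\right)} = \left(-879\right) \frac{1}{2447} + \frac{\left(-27\right) 3}{\left(-11\right) 116} = - \frac{879}{2447} - \frac{81}{-1276} = - \frac{879}{2447} - - \frac{81}{1276} = - \frac{879}{2447} + \frac{81}{1276} = - \frac{923397}{3122372}$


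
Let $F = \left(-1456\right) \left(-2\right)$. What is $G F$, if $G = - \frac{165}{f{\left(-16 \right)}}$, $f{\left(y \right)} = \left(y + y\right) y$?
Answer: $- \frac{15015}{16} \approx -938.44$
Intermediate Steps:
$f{\left(y \right)} = 2 y^{2}$ ($f{\left(y \right)} = 2 y y = 2 y^{2}$)
$F = 2912$
$G = - \frac{165}{512}$ ($G = - \frac{165}{2 \left(-16\right)^{2}} = - \frac{165}{2 \cdot 256} = - \frac{165}{512} \approx -0.32227$)
$G F = \left(- \frac{165}{512}\right) 2912 = - \frac{15015}{16}$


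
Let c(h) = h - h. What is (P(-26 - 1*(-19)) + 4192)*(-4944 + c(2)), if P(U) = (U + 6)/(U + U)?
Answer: -145079208/7 ≈ -2.0726e+7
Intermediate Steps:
P(U) = (6 + U)/(2*U) (P(U) = (6 + U)/((2*U)) = (6 + U)*(1/(2*U)) = (6 + U)/(2*U))
c(h) = 0
(P(-26 - 1*(-19)) + 4192)*(-4944 + c(2)) = ((6 + (-26 - 1*(-19)))/(2*(-26 - 1*(-19))) + 4192)*(-4944 + 0) = ((6 + (-26 + 19))/(2*(-26 + 19)) + 4192)*(-4944) = ((½)*(6 - 7)/(-7) + 4192)*(-4944) = ((½)*(-⅐)*(-1) + 4192)*(-4944) = (1/14 + 4192)*(-4944) = (58689/14)*(-4944) = -145079208/7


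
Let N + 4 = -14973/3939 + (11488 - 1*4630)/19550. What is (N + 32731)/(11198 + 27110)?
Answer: 419992851277/491666899100 ≈ 0.85422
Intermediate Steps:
N = -95623048/12834575 (N = -4 + (-14973/3939 + (11488 - 1*4630)/19550) = -4 + (-14973*1/3939 + (11488 - 4630)*(1/19550)) = -4 + (-4991/1313 + 6858*(1/19550)) = -4 + (-4991/1313 + 3429/9775) = -4 - 44284748/12834575 = -95623048/12834575 ≈ -7.4504)
(N + 32731)/(11198 + 27110) = (-95623048/12834575 + 32731)/(11198 + 27110) = (419992851277/12834575)/38308 = (419992851277/12834575)*(1/38308) = 419992851277/491666899100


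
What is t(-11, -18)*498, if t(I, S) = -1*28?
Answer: -13944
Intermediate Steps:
t(I, S) = -28
t(-11, -18)*498 = -28*498 = -13944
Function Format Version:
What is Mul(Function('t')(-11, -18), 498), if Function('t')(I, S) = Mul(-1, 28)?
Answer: -13944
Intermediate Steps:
Function('t')(I, S) = -28
Mul(Function('t')(-11, -18), 498) = Mul(-28, 498) = -13944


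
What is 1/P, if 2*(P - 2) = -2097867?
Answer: -2/2097863 ≈ -9.5335e-7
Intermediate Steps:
P = -2097863/2 (P = 2 + (½)*(-2097867) = 2 - 2097867/2 = -2097863/2 ≈ -1.0489e+6)
1/P = 1/(-2097863/2) = -2/2097863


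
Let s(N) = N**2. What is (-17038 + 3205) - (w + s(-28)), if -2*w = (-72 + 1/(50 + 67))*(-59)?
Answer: -2923421/234 ≈ -12493.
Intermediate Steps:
w = -496957/234 (w = -(-72 + 1/(50 + 67))*(-59)/2 = -(-72 + 1/117)*(-59)/2 = -(-8423)*(-59)/234 = -1/2*496957/117 = -496957/234 ≈ -2123.7)
(-17038 + 3205) - (w + s(-28)) = (-17038 + 3205) - (-496957/234 + (-28)**2) = -13833 - (-496957/234 + 784) = -13833 - 1*(-313501/234) = -13833 + 313501/234 = -2923421/234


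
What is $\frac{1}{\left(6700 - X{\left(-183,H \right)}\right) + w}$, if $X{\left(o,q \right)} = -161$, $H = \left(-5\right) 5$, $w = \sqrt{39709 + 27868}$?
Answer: $\frac{6861}{47005744} - \frac{\sqrt{67577}}{47005744} \approx 0.00014043$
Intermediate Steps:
$w = \sqrt{67577} \approx 259.96$
$H = -25$
$\frac{1}{\left(6700 - X{\left(-183,H \right)}\right) + w} = \frac{1}{\left(6700 - -161\right) + \sqrt{67577}} = \frac{1}{\left(6700 + 161\right) + \sqrt{67577}} = \frac{1}{6861 + \sqrt{67577}}$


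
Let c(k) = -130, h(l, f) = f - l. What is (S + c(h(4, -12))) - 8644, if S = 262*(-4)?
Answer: -9822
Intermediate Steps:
S = -1048
(S + c(h(4, -12))) - 8644 = (-1048 - 130) - 8644 = -1178 - 8644 = -9822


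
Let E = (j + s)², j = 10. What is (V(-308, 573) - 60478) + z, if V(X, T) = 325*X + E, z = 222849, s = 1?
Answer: 62392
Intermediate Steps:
E = 121 (E = (10 + 1)² = 11² = 121)
V(X, T) = 121 + 325*X (V(X, T) = 325*X + 121 = 121 + 325*X)
(V(-308, 573) - 60478) + z = ((121 + 325*(-308)) - 60478) + 222849 = ((121 - 100100) - 60478) + 222849 = (-99979 - 60478) + 222849 = -160457 + 222849 = 62392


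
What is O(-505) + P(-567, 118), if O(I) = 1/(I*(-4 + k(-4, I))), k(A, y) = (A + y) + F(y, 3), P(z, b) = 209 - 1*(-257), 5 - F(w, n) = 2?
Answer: 120018301/257550 ≈ 466.00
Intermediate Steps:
F(w, n) = 3 (F(w, n) = 5 - 1*2 = 5 - 2 = 3)
P(z, b) = 466 (P(z, b) = 209 + 257 = 466)
k(A, y) = 3 + A + y (k(A, y) = (A + y) + 3 = 3 + A + y)
O(I) = 1/(I*(-5 + I)) (O(I) = 1/(I*(-4 + (3 - 4 + I))) = 1/(I*(-4 + (-1 + I))) = 1/(I*(-5 + I)))
O(-505) + P(-567, 118) = 1/((-505)*(-5 - 505)) + 466 = -1/505/(-510) + 466 = -1/505*(-1/510) + 466 = 1/257550 + 466 = 120018301/257550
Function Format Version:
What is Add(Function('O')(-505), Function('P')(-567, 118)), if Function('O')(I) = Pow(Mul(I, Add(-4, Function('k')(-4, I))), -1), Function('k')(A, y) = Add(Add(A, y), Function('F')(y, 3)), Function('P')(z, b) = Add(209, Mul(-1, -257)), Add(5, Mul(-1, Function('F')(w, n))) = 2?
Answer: Rational(120018301, 257550) ≈ 466.00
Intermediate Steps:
Function('F')(w, n) = 3 (Function('F')(w, n) = Add(5, Mul(-1, 2)) = Add(5, -2) = 3)
Function('P')(z, b) = 466 (Function('P')(z, b) = Add(209, 257) = 466)
Function('k')(A, y) = Add(3, A, y) (Function('k')(A, y) = Add(Add(A, y), 3) = Add(3, A, y))
Function('O')(I) = Mul(Pow(I, -1), Pow(Add(-5, I), -1)) (Function('O')(I) = Pow(Mul(I, Add(-4, Add(3, -4, I))), -1) = Pow(Mul(I, Add(-4, Add(-1, I))), -1) = Pow(Mul(I, Add(-5, I)), -1) = Mul(Pow(I, -1), Pow(Add(-5, I), -1)))
Add(Function('O')(-505), Function('P')(-567, 118)) = Add(Mul(Pow(-505, -1), Pow(Add(-5, -505), -1)), 466) = Add(Mul(Rational(-1, 505), Pow(-510, -1)), 466) = Add(Mul(Rational(-1, 505), Rational(-1, 510)), 466) = Add(Rational(1, 257550), 466) = Rational(120018301, 257550)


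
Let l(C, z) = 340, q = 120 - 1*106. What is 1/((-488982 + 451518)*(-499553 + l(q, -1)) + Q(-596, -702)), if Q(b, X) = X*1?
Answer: 1/18702515130 ≈ 5.3469e-11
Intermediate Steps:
Q(b, X) = X
q = 14 (q = 120 - 106 = 14)
1/((-488982 + 451518)*(-499553 + l(q, -1)) + Q(-596, -702)) = 1/((-488982 + 451518)*(-499553 + 340) - 702) = 1/(-37464*(-499213) - 702) = 1/(18702515832 - 702) = 1/18702515130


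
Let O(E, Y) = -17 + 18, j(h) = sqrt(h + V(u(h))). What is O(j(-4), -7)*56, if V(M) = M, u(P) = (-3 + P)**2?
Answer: 56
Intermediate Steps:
j(h) = sqrt(h + (-3 + h)**2)
O(E, Y) = 1
O(j(-4), -7)*56 = 1*56 = 56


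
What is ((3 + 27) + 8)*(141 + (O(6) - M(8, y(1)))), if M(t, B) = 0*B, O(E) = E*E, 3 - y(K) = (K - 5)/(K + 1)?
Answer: 6726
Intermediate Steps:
y(K) = 3 - (-5 + K)/(1 + K) (y(K) = 3 - (K - 5)/(K + 1) = 3 - (-5 + K)/(1 + K))
O(E) = E²
M(t, B) = 0
((3 + 27) + 8)*(141 + (O(6) - M(8, y(1)))) = ((3 + 27) + 8)*(141 + (6² - 1*0)) = (30 + 8)*(141 + (36 + 0)) = 38*(141 + 36) = 38*177 = 6726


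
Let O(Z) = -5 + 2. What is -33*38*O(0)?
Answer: 3762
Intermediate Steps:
O(Z) = -3
-33*38*O(0) = -33*38*(-3) = -1254*(-3) = -1*(-3762) = 3762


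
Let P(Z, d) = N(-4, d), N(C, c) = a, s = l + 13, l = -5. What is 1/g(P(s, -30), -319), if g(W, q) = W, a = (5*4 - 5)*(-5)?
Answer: -1/75 ≈ -0.013333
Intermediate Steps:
a = -75 (a = (20 - 5)*(-5) = 15*(-5) = -75)
s = 8 (s = -5 + 13 = 8)
N(C, c) = -75
P(Z, d) = -75
1/g(P(s, -30), -319) = 1/(-75) = -1/75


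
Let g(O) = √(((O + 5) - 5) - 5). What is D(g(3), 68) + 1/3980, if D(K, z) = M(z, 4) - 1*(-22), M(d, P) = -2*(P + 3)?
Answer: 31841/3980 ≈ 8.0002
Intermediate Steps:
M(d, P) = -6 - 2*P (M(d, P) = -2*(3 + P) = -6 - 2*P)
g(O) = √(-5 + O) (g(O) = √(((5 + O) - 5) - 5) = √(O - 5) = √(-5 + O))
D(K, z) = 8 (D(K, z) = (-6 - 2*4) - 1*(-22) = (-6 - 8) + 22 = -14 + 22 = 8)
D(g(3), 68) + 1/3980 = 8 + 1/3980 = 31841/3980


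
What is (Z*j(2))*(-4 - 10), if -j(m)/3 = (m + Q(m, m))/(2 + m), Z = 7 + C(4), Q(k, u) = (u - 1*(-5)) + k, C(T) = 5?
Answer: 1386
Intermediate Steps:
Q(k, u) = 5 + k + u (Q(k, u) = (u + 5) + k = (5 + u) + k = 5 + k + u)
Z = 12 (Z = 7 + 5 = 12)
j(m) = -3*(5 + 3*m)/(2 + m) (j(m) = -3*(m + (5 + m + m))/(2 + m) = -3*(m + (5 + 2*m))/(2 + m) = -3*(5 + 3*m)/(2 + m))
(Z*j(2))*(-4 - 10) = (12*(3*(-5 - 3*2)/(2 + 2)))*(-4 - 10) = (12*(3*(-5 - 6)/4))*(-14) = (12*(3*(1/4)*(-11)))*(-14) = (12*(-33/4))*(-14) = -99*(-14) = 1386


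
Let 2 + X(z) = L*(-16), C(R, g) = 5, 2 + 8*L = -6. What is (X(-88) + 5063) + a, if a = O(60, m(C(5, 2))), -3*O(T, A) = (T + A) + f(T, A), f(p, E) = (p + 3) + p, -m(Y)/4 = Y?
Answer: 15068/3 ≈ 5022.7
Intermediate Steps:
L = -1 (L = -¼ + (⅛)*(-6) = -¼ - ¾ = -1)
m(Y) = -4*Y
f(p, E) = 3 + 2*p (f(p, E) = (3 + p) + p = 3 + 2*p)
O(T, A) = -1 - T - A/3 (O(T, A) = -((T + A) + (3 + 2*T))/3 = -((A + T) + (3 + 2*T))/3 = -(3 + A + 3*T)/3 = -1 - T - A/3)
X(z) = 14 (X(z) = -2 - 1*(-16) = -2 + 16 = 14)
a = -163/3 (a = -1 - 1*60 - (-4)*5/3 = -1 - 60 - ⅓*(-20) = -1 - 60 + 20/3 = -163/3 ≈ -54.333)
(X(-88) + 5063) + a = (14 + 5063) - 163/3 = 5077 - 163/3 = 15068/3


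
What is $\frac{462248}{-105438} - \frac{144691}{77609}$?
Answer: $- \frac{25565267345}{4091468871} \approx -6.2484$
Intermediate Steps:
$\frac{462248}{-105438} - \frac{144691}{77609} = 462248 \left(- \frac{1}{105438}\right) - \frac{144691}{77609} = - \frac{231124}{52719} - \frac{144691}{77609} = - \frac{25565267345}{4091468871}$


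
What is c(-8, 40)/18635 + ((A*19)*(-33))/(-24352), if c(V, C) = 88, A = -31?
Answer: -360065519/453799520 ≈ -0.79345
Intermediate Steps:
c(-8, 40)/18635 + ((A*19)*(-33))/(-24352) = 88/18635 + (-31*19*(-33))/(-24352) = 88*(1/18635) - 589*(-33)*(-1/24352) = 88/18635 + 19437*(-1/24352) = 88/18635 - 19437/24352 = -360065519/453799520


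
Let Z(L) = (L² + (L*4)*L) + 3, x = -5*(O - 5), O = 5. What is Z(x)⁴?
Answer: 81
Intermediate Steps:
x = 0 (x = -5*(5 - 5) = -5*0 = 0)
Z(L) = 3 + 5*L² (Z(L) = (L² + (4*L)*L) + 3 = (L² + 4*L²) + 3 = 5*L² + 3 = 3 + 5*L²)
Z(x)⁴ = (3 + 5*0²)⁴ = (3 + 5*0)⁴ = (3 + 0)⁴ = 3⁴ = 81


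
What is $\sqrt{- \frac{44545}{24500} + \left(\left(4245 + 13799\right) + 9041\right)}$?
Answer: $\frac{\sqrt{132707591}}{70} \approx 164.57$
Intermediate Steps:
$\sqrt{- \frac{44545}{24500} + \left(\left(4245 + 13799\right) + 9041\right)} = \sqrt{\left(-44545\right) \frac{1}{24500} + \left(18044 + 9041\right)} = \sqrt{- \frac{8909}{4900} + 27085} = \sqrt{\frac{132707591}{4900}} = \frac{\sqrt{132707591}}{70}$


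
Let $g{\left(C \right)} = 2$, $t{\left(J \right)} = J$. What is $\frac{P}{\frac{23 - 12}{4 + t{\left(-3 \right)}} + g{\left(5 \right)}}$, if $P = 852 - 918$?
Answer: $- \frac{66}{13} \approx -5.0769$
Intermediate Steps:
$P = -66$
$\frac{P}{\frac{23 - 12}{4 + t{\left(-3 \right)}} + g{\left(5 \right)}} = \frac{1}{\frac{23 - 12}{4 - 3} + 2} \left(-66\right) = \frac{1}{\frac{23 - 12}{1} + 2} \left(-66\right) = \frac{1}{11 \cdot 1 + 2} \left(-66\right) = \frac{1}{11 + 2} \left(-66\right) = \frac{1}{13} \left(-66\right) = - \frac{66}{13}$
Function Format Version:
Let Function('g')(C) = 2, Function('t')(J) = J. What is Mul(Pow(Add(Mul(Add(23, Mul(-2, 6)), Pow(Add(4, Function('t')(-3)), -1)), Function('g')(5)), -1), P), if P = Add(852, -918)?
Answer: Rational(-66, 13) ≈ -5.0769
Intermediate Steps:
P = -66
Mul(Pow(Add(Mul(Add(23, Mul(-2, 6)), Pow(Add(4, Function('t')(-3)), -1)), Function('g')(5)), -1), P) = Mul(Pow(Add(Mul(Add(23, Mul(-2, 6)), Pow(Add(4, -3), -1)), 2), -1), -66) = Mul(Pow(Add(Mul(Add(23, -12), Pow(1, -1)), 2), -1), -66) = Mul(Pow(Add(Mul(11, 1), 2), -1), -66) = Mul(Pow(Add(11, 2), -1), -66) = Mul(Pow(13, -1), -66) = Mul(Rational(1, 13), -66) = Rational(-66, 13)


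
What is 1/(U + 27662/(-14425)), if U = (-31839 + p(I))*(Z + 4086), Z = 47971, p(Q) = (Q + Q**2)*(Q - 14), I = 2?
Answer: -14425/23962679149637 ≈ -6.0198e-10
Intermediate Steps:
p(Q) = (-14 + Q)*(Q + Q**2) (p(Q) = (Q + Q**2)*(-14 + Q) = (-14 + Q)*(Q + Q**2))
U = -1661190927 (U = (-31839 + 2*(-14 + 2**2 - 13*2))*(47971 + 4086) = (-31839 + 2*(-14 + 4 - 26))*52057 = (-31839 + 2*(-36))*52057 = (-31839 - 72)*52057 = -31911*52057 = -1661190927)
1/(U + 27662/(-14425)) = 1/(-1661190927 + 27662/(-14425)) = 1/(-1661190927 + 27662*(-1/14425)) = 1/(-1661190927 - 27662/14425) = 1/(-23962679149637/14425) = -14425/23962679149637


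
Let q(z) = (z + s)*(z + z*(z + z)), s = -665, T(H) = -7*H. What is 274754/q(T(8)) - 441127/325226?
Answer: -516592975219/364394268084 ≈ -1.4177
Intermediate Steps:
q(z) = (-665 + z)*(z + 2*z**2) (q(z) = (z - 665)*(z + z*(z + z)) = (-665 + z)*(z + z*(2*z)) = (-665 + z)*(z + 2*z**2))
274754/q(T(8)) - 441127/325226 = 274754/(((-7*8)*(-665 - (-9303)*8 + 2*(-7*8)**2))) - 441127/325226 = 274754/((-56*(-665 - 1329*(-56) + 2*(-56)**2))) - 441127*1/325226 = 274754/((-56*(-665 + 74424 + 2*3136))) - 441127/325226 = 274754/((-56*(-665 + 74424 + 6272))) - 441127/325226 = 274754/((-56*80031)) - 441127/325226 = 274754/(-4481736) - 441127/325226 = 274754*(-1/4481736) - 441127/325226 = -137377/2240868 - 441127/325226 = -516592975219/364394268084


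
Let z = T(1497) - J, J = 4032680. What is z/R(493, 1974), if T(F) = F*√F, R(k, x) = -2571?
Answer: 4032680/2571 - 499*√1497/857 ≈ 1546.0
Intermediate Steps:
T(F) = F^(3/2)
z = -4032680 + 1497*√1497 (z = 1497^(3/2) - 1*4032680 = 1497*√1497 - 4032680 = -4032680 + 1497*√1497 ≈ -3.9748e+6)
z/R(493, 1974) = (-4032680 + 1497*√1497)/(-2571) = (-4032680 + 1497*√1497)*(-1/2571) = 4032680/2571 - 499*√1497/857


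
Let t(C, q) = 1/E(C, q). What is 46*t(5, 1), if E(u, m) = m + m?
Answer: 23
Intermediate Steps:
E(u, m) = 2*m
t(C, q) = 1/(2*q)
46*t(5, 1) = 46*((½)/1) = 46*((½)*1) = 46*(½) = 23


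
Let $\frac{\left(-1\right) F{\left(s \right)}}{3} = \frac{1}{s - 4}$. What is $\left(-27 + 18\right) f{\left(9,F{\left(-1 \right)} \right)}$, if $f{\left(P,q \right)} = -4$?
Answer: $36$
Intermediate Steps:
$F{\left(s \right)} = - \frac{3}{-4 + s}$ ($F{\left(s \right)} = - \frac{3}{s - 4} = - \frac{3}{-4 + s}$)
$\left(-27 + 18\right) f{\left(9,F{\left(-1 \right)} \right)} = \left(-27 + 18\right) \left(-4\right) = \left(-9\right) \left(-4\right) = 36$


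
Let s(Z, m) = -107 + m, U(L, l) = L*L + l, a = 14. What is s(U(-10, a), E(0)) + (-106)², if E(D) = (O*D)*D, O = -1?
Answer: 11129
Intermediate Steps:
E(D) = -D² (E(D) = (-D)*D = -D²)
U(L, l) = l + L² (U(L, l) = L² + l = l + L²)
s(U(-10, a), E(0)) + (-106)² = (-107 - 1*0²) + (-106)² = (-107 - 1*0) + 11236 = (-107 + 0) + 11236 = -107 + 11236 = 11129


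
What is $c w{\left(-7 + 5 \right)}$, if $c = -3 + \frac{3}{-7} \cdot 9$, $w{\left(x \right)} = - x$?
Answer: $- \frac{96}{7} \approx -13.714$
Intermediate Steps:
$c = - \frac{48}{7}$ ($c = -3 + 3 \left(- \frac{1}{7}\right) 9 = -3 - \frac{27}{7} = - \frac{48}{7} \approx -6.8571$)
$c w{\left(-7 + 5 \right)} = - \frac{48 \left(- (-7 + 5)\right)}{7} = - \frac{48 \left(\left(-1\right) \left(-2\right)\right)}{7} = \left(- \frac{48}{7}\right) 2 = - \frac{96}{7}$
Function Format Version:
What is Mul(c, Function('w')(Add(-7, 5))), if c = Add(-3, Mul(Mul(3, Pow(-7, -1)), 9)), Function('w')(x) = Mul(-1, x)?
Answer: Rational(-96, 7) ≈ -13.714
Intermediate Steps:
c = Rational(-48, 7) (c = Add(-3, Mul(Mul(3, Rational(-1, 7)), 9)) = Add(-3, Mul(Rational(-3, 7), 9)) = Add(-3, Rational(-27, 7)) = Rational(-48, 7) ≈ -6.8571)
Mul(c, Function('w')(Add(-7, 5))) = Mul(Rational(-48, 7), Mul(-1, Add(-7, 5))) = Mul(Rational(-48, 7), Mul(-1, -2)) = Mul(Rational(-48, 7), 2) = Rational(-96, 7)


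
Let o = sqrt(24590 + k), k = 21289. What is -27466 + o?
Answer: -27466 + sqrt(45879) ≈ -27252.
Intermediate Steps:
o = sqrt(45879) (o = sqrt(24590 + 21289) = sqrt(45879) ≈ 214.19)
-27466 + o = -27466 + sqrt(45879)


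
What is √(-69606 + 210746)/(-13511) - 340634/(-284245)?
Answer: 340634/284245 - 2*√35285/13511 ≈ 1.1706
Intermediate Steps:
√(-69606 + 210746)/(-13511) - 340634/(-284245) = √141140*(-1/13511) - 340634*(-1/284245) = (2*√35285)*(-1/13511) + 340634/284245 = -2*√35285/13511 + 340634/284245 = 340634/284245 - 2*√35285/13511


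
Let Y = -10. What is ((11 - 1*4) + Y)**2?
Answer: 9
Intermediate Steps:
((11 - 1*4) + Y)**2 = ((11 - 1*4) - 10)**2 = ((11 - 4) - 10)**2 = (7 - 10)**2 = (-3)**2 = 9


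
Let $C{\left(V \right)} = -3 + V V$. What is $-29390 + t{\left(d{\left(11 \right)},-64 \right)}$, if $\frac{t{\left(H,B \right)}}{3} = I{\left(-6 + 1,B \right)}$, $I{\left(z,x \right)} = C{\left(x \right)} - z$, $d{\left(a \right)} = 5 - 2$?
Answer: $-17096$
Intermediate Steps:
$C{\left(V \right)} = -3 + V^{2}$
$d{\left(a \right)} = 3$
$I{\left(z,x \right)} = -3 + x^{2} - z$ ($I{\left(z,x \right)} = \left(-3 + x^{2}\right) - z = -3 + x^{2} - z$)
$t{\left(H,B \right)} = 6 + 3 B^{2}$ ($t{\left(H,B \right)} = 3 \left(-3 + B^{2} - \left(-6 + 1\right)\right) = 3 \left(-3 + B^{2} - -5\right) = 3 \left(-3 + B^{2} + 5\right) = 3 \left(2 + B^{2}\right) = 6 + 3 B^{2}$)
$-29390 + t{\left(d{\left(11 \right)},-64 \right)} = -29390 + \left(6 + 3 \left(-64\right)^{2}\right) = -29390 + \left(6 + 3 \cdot 4096\right) = -29390 + \left(6 + 12288\right) = -29390 + 12294 = -17096$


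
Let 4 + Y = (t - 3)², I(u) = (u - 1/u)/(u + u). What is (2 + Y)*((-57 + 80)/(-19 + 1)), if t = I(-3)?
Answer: -8441/1458 ≈ -5.7894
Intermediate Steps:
I(u) = (u - 1/u)/(2*u) (I(u) = (u - 1/u)/((2*u)) = (u - 1/u)*(1/(2*u)) = (u - 1/u)/(2*u))
t = 4/9 (t = (½)*(-1 + (-3)²)/(-3)² = (½)*(⅑)*(-1 + 9) = (½)*(⅑)*8 = 4/9 ≈ 0.44444)
Y = 205/81 (Y = -4 + (4/9 - 3)² = -4 + (-23/9)² = -4 + 529/81 = 205/81 ≈ 2.5309)
(2 + Y)*((-57 + 80)/(-19 + 1)) = (2 + 205/81)*((-57 + 80)/(-19 + 1)) = 367*(23/(-18))/81 = 367*(23*(-1/18))/81 = (367/81)*(-23/18) = -8441/1458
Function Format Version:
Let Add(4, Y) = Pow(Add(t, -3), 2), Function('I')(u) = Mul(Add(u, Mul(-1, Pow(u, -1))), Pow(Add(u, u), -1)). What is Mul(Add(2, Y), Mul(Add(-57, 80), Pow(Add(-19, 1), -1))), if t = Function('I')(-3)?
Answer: Rational(-8441, 1458) ≈ -5.7894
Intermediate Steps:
Function('I')(u) = Mul(Rational(1, 2), Pow(u, -1), Add(u, Mul(-1, Pow(u, -1)))) (Function('I')(u) = Mul(Add(u, Mul(-1, Pow(u, -1))), Pow(Mul(2, u), -1)) = Mul(Add(u, Mul(-1, Pow(u, -1))), Mul(Rational(1, 2), Pow(u, -1))) = Mul(Rational(1, 2), Pow(u, -1), Add(u, Mul(-1, Pow(u, -1)))))
t = Rational(4, 9) (t = Mul(Rational(1, 2), Pow(-3, -2), Add(-1, Pow(-3, 2))) = Mul(Rational(1, 2), Rational(1, 9), Add(-1, 9)) = Mul(Rational(1, 2), Rational(1, 9), 8) = Rational(4, 9) ≈ 0.44444)
Y = Rational(205, 81) (Y = Add(-4, Pow(Add(Rational(4, 9), -3), 2)) = Add(-4, Pow(Rational(-23, 9), 2)) = Add(-4, Rational(529, 81)) = Rational(205, 81) ≈ 2.5309)
Mul(Add(2, Y), Mul(Add(-57, 80), Pow(Add(-19, 1), -1))) = Mul(Add(2, Rational(205, 81)), Mul(Add(-57, 80), Pow(Add(-19, 1), -1))) = Mul(Rational(367, 81), Mul(23, Pow(-18, -1))) = Mul(Rational(367, 81), Mul(23, Rational(-1, 18))) = Mul(Rational(367, 81), Rational(-23, 18)) = Rational(-8441, 1458)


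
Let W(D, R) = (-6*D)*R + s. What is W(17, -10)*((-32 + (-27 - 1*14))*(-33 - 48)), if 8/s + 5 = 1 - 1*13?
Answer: 102484116/17 ≈ 6.0285e+6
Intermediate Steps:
s = -8/17 (s = 8/(-5 + (1 - 1*13)) = 8/(-5 + (1 - 13)) = 8/(-5 - 12) = 8/(-17) = 8*(-1/17) = -8/17 ≈ -0.47059)
W(D, R) = -8/17 - 6*D*R (W(D, R) = (-6*D)*R - 8/17 = -6*D*R - 8/17 = -8/17 - 6*D*R)
W(17, -10)*((-32 + (-27 - 1*14))*(-33 - 48)) = (-8/17 - 6*17*(-10))*((-32 + (-27 - 1*14))*(-33 - 48)) = (-8/17 + 1020)*((-32 + (-27 - 14))*(-81)) = 17332*((-32 - 41)*(-81))/17 = 17332*(-73*(-81))/17 = (17332/17)*5913 = 102484116/17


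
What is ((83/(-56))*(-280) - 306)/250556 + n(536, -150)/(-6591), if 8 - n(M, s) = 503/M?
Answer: -140820469/221289555864 ≈ -0.00063636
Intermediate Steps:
n(M, s) = 8 - 503/M
((83/(-56))*(-280) - 306)/250556 + n(536, -150)/(-6591) = ((83/(-56))*(-280) - 306)/250556 + (8 - 503/536)/(-6591) = ((83*(-1/56))*(-280) - 306)*(1/250556) + (8 - 503*1/536)*(-1/6591) = (-83/56*(-280) - 306)*(1/250556) + (8 - 503/536)*(-1/6591) = (415 - 306)*(1/250556) + (3785/536)*(-1/6591) = 109*(1/250556) - 3785/3532776 = 109/250556 - 3785/3532776 = -140820469/221289555864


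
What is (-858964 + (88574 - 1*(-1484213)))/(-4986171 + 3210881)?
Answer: -64893/161390 ≈ -0.40209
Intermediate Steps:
(-858964 + (88574 - 1*(-1484213)))/(-4986171 + 3210881) = (-858964 + (88574 + 1484213))/(-1775290) = (-858964 + 1572787)*(-1/1775290) = 713823*(-1/1775290) = -64893/161390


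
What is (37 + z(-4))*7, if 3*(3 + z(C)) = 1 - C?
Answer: 749/3 ≈ 249.67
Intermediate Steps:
z(C) = -8/3 - C/3 (z(C) = -3 + (1 - C)/3 = -3 + (1/3 - C/3) = -8/3 - C/3)
(37 + z(-4))*7 = (37 + (-8/3 - 1/3*(-4)))*7 = (37 + (-8/3 + 4/3))*7 = (37 - 4/3)*7 = (107/3)*7 = 749/3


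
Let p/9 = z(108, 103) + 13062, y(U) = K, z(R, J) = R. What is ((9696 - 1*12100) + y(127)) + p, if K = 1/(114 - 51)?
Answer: 7315939/63 ≈ 1.1613e+5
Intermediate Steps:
K = 1/63 ≈ 0.015873
y(U) = 1/63
p = 118530 (p = 9*(108 + 13062) = 9*13170 = 118530)
((9696 - 1*12100) + y(127)) + p = ((9696 - 1*12100) + 1/63) + 118530 = ((9696 - 12100) + 1/63) + 118530 = (-2404 + 1/63) + 118530 = -151451/63 + 118530 = 7315939/63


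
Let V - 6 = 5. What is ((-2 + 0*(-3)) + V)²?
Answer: 81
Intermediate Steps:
V = 11 (V = 6 + 5 = 11)
((-2 + 0*(-3)) + V)² = ((-2 + 0*(-3)) + 11)² = ((-2 + 0) + 11)² = (-2 + 11)² = 9² = 81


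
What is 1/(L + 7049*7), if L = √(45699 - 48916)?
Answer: 49343/2434734866 - I*√3217/2434734866 ≈ 2.0266e-5 - 2.3296e-8*I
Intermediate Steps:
L = I*√3217 (L = √(-3217) = I*√3217 ≈ 56.719*I)
1/(L + 7049*7) = 1/(I*√3217 + 7049*7) = 1/(I*√3217 + 49343) = 1/(49343 + I*√3217)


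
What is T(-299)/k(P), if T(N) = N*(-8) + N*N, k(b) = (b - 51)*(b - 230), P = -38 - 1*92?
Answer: 91793/65160 ≈ 1.4087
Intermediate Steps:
P = -130 (P = -38 - 92 = -130)
k(b) = (-230 + b)*(-51 + b) (k(b) = (-51 + b)*(-230 + b) = (-230 + b)*(-51 + b))
T(N) = N² - 8*N (T(N) = -8*N + N² = N² - 8*N)
T(-299)/k(P) = (-299*(-8 - 299))/(11730 + (-130)² - 281*(-130)) = (-299*(-307))/(11730 + 16900 + 36530) = 91793/65160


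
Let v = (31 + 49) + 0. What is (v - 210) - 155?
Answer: -285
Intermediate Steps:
v = 80 (v = 80 + 0 = 80)
(v - 210) - 155 = (80 - 210) - 155 = -130 - 155 = -285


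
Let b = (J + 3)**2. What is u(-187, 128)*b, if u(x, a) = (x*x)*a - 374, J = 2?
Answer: 111891450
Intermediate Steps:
u(x, a) = -374 + a*x**2 (u(x, a) = x**2*a - 374 = a*x**2 - 374 = -374 + a*x**2)
b = 25 (b = (2 + 3)**2 = 5**2 = 25)
u(-187, 128)*b = (-374 + 128*(-187)**2)*25 = (-374 + 128*34969)*25 = (-374 + 4476032)*25 = 4475658*25 = 111891450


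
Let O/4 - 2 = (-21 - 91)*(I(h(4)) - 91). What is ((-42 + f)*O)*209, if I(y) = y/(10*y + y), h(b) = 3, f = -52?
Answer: -800285168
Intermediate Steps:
I(y) = 1/11 (I(y) = y/((11*y)) = y*(1/(11*y)) = 1/11)
O = 448088/11 (O = 8 + 4*((-21 - 91)*(1/11 - 91)) = 8 + 4*(-112*(-1000/11)) = 8 + 4*(112000/11) = 8 + 448000/11 = 448088/11 ≈ 40735.)
((-42 + f)*O)*209 = ((-42 - 52)*(448088/11))*209 = -94*448088/11*209 = -42120272/11*209 = -800285168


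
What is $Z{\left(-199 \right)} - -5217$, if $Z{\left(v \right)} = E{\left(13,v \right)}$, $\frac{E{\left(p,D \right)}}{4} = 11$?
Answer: $5261$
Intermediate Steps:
$E{\left(p,D \right)} = 44$ ($E{\left(p,D \right)} = 4 \cdot 11 = 44$)
$Z{\left(v \right)} = 44$
$Z{\left(-199 \right)} - -5217 = 44 - -5217 = 44 + 5217 = 5261$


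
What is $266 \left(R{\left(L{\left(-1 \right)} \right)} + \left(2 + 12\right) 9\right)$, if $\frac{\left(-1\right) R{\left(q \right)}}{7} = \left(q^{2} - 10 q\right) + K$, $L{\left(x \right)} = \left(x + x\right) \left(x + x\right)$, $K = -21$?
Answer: $117306$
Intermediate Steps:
$L{\left(x \right)} = 4 x^{2}$ ($L{\left(x \right)} = 2 x 2 x = 4 x^{2}$)
$R{\left(q \right)} = 147 - 7 q^{2} + 70 q$ ($R{\left(q \right)} = - 7 \left(\left(q^{2} - 10 q\right) - 21\right) = - 7 \left(-21 + q^{2} - 10 q\right) = 147 - 7 q^{2} + 70 q$)
$266 \left(R{\left(L{\left(-1 \right)} \right)} + \left(2 + 12\right) 9\right) = 266 \left(\left(147 - 7 \left(4 \left(-1\right)^{2}\right)^{2} + 70 \cdot 4 \left(-1\right)^{2}\right) + \left(2 + 12\right) 9\right) = 266 \left(\left(147 - 7 \left(4 \cdot 1\right)^{2} + 70 \cdot 4 \cdot 1\right) + 14 \cdot 9\right) = 266 \left(\left(147 - 7 \cdot 4^{2} + 70 \cdot 4\right) + 126\right) = 266 \left(\left(147 - 112 + 280\right) + 126\right) = 266 \left(315 + 126\right) = 266 \cdot 441 = 117306$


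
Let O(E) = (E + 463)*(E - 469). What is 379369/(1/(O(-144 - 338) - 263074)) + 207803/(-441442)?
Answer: -41030842821268293/441442 ≈ -9.2947e+10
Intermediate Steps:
O(E) = (-469 + E)*(463 + E) (O(E) = (463 + E)*(-469 + E) = (-469 + E)*(463 + E))
379369/(1/(O(-144 - 338) - 263074)) + 207803/(-441442) = 379369/(1/((-217147 + (-144 - 338)**2 - 6*(-144 - 338)) - 263074)) + 207803/(-441442) = 379369/(1/((-217147 + (-482)**2 - 6*(-482)) - 263074)) + 207803*(-1/441442) = 379369/(1/((-217147 + 232324 + 2892) - 263074)) - 207803/441442 = 379369/(1/(18069 - 263074)) - 207803/441442 = 379369/(1/(-245005)) - 207803/441442 = 379369/(-1/245005) - 207803/441442 = 379369*(-245005) - 207803/441442 = -92947301845 - 207803/441442 = -41030842821268293/441442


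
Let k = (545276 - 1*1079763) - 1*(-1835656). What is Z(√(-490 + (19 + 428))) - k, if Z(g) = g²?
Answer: -1301212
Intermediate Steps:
k = 1301169 (k = (545276 - 1079763) + 1835656 = -534487 + 1835656 = 1301169)
Z(√(-490 + (19 + 428))) - k = (√(-490 + (19 + 428)))² - 1*1301169 = (√(-490 + 447))² - 1301169 = (√(-43))² - 1301169 = (I*√43)² - 1301169 = -43 - 1301169 = -1301212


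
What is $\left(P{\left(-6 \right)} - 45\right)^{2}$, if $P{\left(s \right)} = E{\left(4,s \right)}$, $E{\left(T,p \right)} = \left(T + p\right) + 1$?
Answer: $2116$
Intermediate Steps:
$E{\left(T,p \right)} = 1 + T + p$
$P{\left(s \right)} = 5 + s$ ($P{\left(s \right)} = 1 + 4 + s = 5 + s$)
$\left(P{\left(-6 \right)} - 45\right)^{2} = \left(\left(5 - 6\right) - 45\right)^{2} = \left(-1 - 45\right)^{2} = \left(-46\right)^{2} = 2116$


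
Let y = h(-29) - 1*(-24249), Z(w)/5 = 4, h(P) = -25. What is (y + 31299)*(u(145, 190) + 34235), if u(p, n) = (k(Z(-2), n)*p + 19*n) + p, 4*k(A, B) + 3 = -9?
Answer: 2085166265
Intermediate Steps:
Z(w) = 20 (Z(w) = 5*4 = 20)
k(A, B) = -3 (k(A, B) = -¾ + (¼)*(-9) = -¾ - 9/4 = -3)
y = 24224 (y = -25 - 1*(-24249) = -25 + 24249 = 24224)
u(p, n) = -2*p + 19*n (u(p, n) = (-3*p + 19*n) + p = -2*p + 19*n)
(y + 31299)*(u(145, 190) + 34235) = (24224 + 31299)*((-2*145 + 19*190) + 34235) = 55523*((-290 + 3610) + 34235) = 55523*(3320 + 34235) = 55523*37555 = 2085166265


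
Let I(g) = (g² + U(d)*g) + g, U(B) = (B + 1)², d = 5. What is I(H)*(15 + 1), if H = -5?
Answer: -2560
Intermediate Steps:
U(B) = (1 + B)²
I(g) = g² + 37*g (I(g) = (g² + (1 + 5)²*g) + g = (g² + 6²*g) + g = (g² + 36*g) + g = g² + 37*g)
I(H)*(15 + 1) = (-5*(37 - 5))*(15 + 1) = -5*32*16 = -160*16 = -2560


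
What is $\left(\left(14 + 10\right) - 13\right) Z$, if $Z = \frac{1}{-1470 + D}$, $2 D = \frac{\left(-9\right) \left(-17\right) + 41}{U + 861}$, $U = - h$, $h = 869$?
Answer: $- \frac{88}{11857} \approx -0.0074218$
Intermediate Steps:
$U = -869$ ($U = \left(-1\right) 869 = -869$)
$D = - \frac{97}{8}$ ($D = \frac{\left(\left(-9\right) \left(-17\right) + 41\right) \frac{1}{-869 + 861}}{2} = \frac{\left(153 + 41\right) \frac{1}{-8}}{2} = \frac{194 \left(- \frac{1}{8}\right)}{2} = \frac{1}{2} \left(- \frac{97}{4}\right) = - \frac{97}{8} \approx -12.125$)
$Z = - \frac{8}{11857}$ ($Z = \frac{1}{-1470 - \frac{97}{8}} = \frac{1}{- \frac{11857}{8}} = - \frac{8}{11857} \approx -0.00067471$)
$\left(\left(14 + 10\right) - 13\right) Z = \left(\left(14 + 10\right) - 13\right) \left(- \frac{8}{11857}\right) = \left(24 - 13\right) \left(- \frac{8}{11857}\right) = 11 \left(- \frac{8}{11857}\right) = - \frac{88}{11857}$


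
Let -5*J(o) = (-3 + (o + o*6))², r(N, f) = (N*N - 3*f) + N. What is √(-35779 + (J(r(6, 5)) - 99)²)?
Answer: √1230483806/5 ≈ 7015.6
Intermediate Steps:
r(N, f) = N + N² - 3*f (r(N, f) = (N² - 3*f) + N = N + N² - 3*f)
J(o) = -(-3 + 7*o)²/5 (J(o) = -(-3 + (o + o*6))²/5 = -(-3 + (o + 6*o))²/5 = -(-3 + 7*o)²/5)
√(-35779 + (J(r(6, 5)) - 99)²) = √(-35779 + (-(-3 + 7*(6 + 6² - 3*5))²/5 - 99)²) = √(-35779 + (-(-3 + 7*(6 + 36 - 15))²/5 - 99)²) = √(-35779 + (-(-3 + 7*27)²/5 - 99)²) = √(-35779 + (-(-3 + 189)²/5 - 99)²) = √(-35779 + (-⅕*186² - 99)²) = √(-35779 + (-⅕*34596 - 99)²) = √(-35779 + (-34596/5 - 99)²) = √(-35779 + (-35091/5)²) = √(-35779 + 1231378281/25) = √(1230483806/25) = √1230483806/5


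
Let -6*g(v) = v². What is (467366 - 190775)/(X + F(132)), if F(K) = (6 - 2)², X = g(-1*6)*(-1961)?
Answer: 276591/11782 ≈ 23.476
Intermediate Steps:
g(v) = -v²/6
X = 11766 (X = -(-1*6)²/6*(-1961) = -⅙*(-6)²*(-1961) = -⅙*36*(-1961) = -6*(-1961) = 11766)
F(K) = 16 (F(K) = 4² = 16)
(467366 - 190775)/(X + F(132)) = (467366 - 190775)/(11766 + 16) = 276591/11782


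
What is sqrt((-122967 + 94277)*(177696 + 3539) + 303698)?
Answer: 2*I*sqrt(1299832113) ≈ 72106.0*I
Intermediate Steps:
sqrt((-122967 + 94277)*(177696 + 3539) + 303698) = sqrt(-28690*181235 + 303698) = sqrt(-5199632150 + 303698) = sqrt(-5199328452) = 2*I*sqrt(1299832113)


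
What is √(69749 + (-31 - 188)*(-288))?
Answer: √132821 ≈ 364.45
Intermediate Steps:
√(69749 + (-31 - 188)*(-288)) = √(69749 - 219*(-288)) = √(69749 + 63072) = √132821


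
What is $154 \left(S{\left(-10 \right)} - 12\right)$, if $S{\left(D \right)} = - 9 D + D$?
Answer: $10472$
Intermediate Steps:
$S{\left(D \right)} = - 8 D$
$154 \left(S{\left(-10 \right)} - 12\right) = 154 \left(\left(-8\right) \left(-10\right) - 12\right) = 154 \left(80 - 12\right) = 154 \cdot 68 = 10472$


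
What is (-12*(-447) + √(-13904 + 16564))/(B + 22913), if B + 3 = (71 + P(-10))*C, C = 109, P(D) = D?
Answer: 1788/9853 + 2*√665/29559 ≈ 0.18321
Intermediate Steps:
B = 6646 (B = -3 + (71 - 10)*109 = -3 + 61*109 = -3 + 6649 = 6646)
(-12*(-447) + √(-13904 + 16564))/(B + 22913) = (-12*(-447) + √(-13904 + 16564))/(6646 + 22913) = (5364 + √2660)/29559 = (5364 + 2*√665)*(1/29559) = 1788/9853 + 2*√665/29559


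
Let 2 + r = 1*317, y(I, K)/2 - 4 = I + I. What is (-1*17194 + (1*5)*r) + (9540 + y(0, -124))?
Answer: -6071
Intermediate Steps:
y(I, K) = 8 + 4*I (y(I, K) = 8 + 2*(I + I) = 8 + 2*(2*I) = 8 + 4*I)
r = 315 (r = -2 + 1*317 = -2 + 317 = 315)
(-1*17194 + (1*5)*r) + (9540 + y(0, -124)) = (-1*17194 + (1*5)*315) + (9540 + (8 + 4*0)) = (-17194 + 5*315) + (9540 + (8 + 0)) = (-17194 + 1575) + (9540 + 8) = -15619 + 9548 = -6071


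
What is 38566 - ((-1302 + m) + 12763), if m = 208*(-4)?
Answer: 27937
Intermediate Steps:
m = -832
38566 - ((-1302 + m) + 12763) = 38566 - ((-1302 - 832) + 12763) = 38566 - (-2134 + 12763) = 38566 - 1*10629 = 38566 - 10629 = 27937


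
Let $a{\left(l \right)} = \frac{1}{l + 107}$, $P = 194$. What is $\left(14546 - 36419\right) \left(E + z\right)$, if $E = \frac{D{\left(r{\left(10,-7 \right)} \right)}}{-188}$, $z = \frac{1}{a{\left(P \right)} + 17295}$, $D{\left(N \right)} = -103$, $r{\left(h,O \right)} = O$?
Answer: $- \frac{1466184308481}{122336206} \approx -11985.0$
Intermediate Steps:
$a{\left(l \right)} = \frac{1}{107 + l}$
$z = \frac{301}{5205796}$ ($z = \frac{1}{\frac{1}{107 + 194} + 17295} = \frac{1}{\frac{1}{301} + 17295} = \frac{1}{\frac{5205796}{301}} = \frac{301}{5205796} \approx 5.782 \cdot 10^{-5}$)
$E = \frac{103}{188}$ ($E = - \frac{103}{-188} = \left(-103\right) \left(- \frac{1}{188}\right) = \frac{103}{188} \approx 0.54787$)
$\left(14546 - 36419\right) \left(E + z\right) = \left(14546 - 36419\right) \left(\frac{103}{188} + \frac{301}{5205796}\right) = \left(-21873\right) \frac{67031697}{122336206} = - \frac{1466184308481}{122336206}$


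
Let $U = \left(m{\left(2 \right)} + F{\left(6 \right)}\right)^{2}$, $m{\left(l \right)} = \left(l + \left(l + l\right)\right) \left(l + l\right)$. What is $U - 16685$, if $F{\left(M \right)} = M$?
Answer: $-15785$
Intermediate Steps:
$m{\left(l \right)} = 6 l^{2}$ ($m{\left(l \right)} = \left(l + 2 l\right) 2 l = 3 l 2 l = 6 l^{2}$)
$U = 900$ ($U = \left(6 \cdot 2^{2} + 6\right)^{2} = \left(6 \cdot 4 + 6\right)^{2} = \left(24 + 6\right)^{2} = 30^{2} = 900$)
$U - 16685 = 900 - 16685 = -15785$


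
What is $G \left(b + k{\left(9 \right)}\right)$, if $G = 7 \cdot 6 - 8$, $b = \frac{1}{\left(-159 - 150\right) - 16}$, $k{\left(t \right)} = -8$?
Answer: $- \frac{88434}{325} \approx -272.1$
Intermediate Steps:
$b = - \frac{1}{325}$ ($b = \frac{1}{-309 - 16} = \frac{1}{-325} = - \frac{1}{325} \approx -0.0030769$)
$G = 34$ ($G = 42 - 8 = 34$)
$G \left(b + k{\left(9 \right)}\right) = 34 \left(- \frac{1}{325} - 8\right) = 34 \left(- \frac{2601}{325}\right) = - \frac{88434}{325}$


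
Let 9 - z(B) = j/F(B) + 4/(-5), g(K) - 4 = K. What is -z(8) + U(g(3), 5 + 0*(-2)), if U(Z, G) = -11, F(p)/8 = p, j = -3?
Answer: -6671/320 ≈ -20.847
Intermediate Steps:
F(p) = 8*p
g(K) = 4 + K
z(B) = 49/5 + 3/(8*B) (z(B) = 9 - (-3*1/(8*B) + 4/(-5)) = 9 - (-3/(8*B) + 4*(-⅕)) = 9 - (-3/(8*B) - ⅘) = 9 - (-⅘ - 3/(8*B)) = 9 + (⅘ + 3/(8*B)) = 49/5 + 3/(8*B))
-z(8) + U(g(3), 5 + 0*(-2)) = -(15 + 392*8)/(40*8) - 11 = -(15 + 3136)/(40*8) - 11 = -3151/(40*8) - 11 = -1*3151/320 - 11 = -3151/320 - 11 = -6671/320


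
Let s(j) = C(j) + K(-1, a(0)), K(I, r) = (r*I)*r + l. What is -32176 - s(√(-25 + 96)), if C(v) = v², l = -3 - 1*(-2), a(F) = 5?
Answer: -32221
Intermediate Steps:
l = -1 (l = -3 + 2 = -1)
K(I, r) = -1 + I*r² (K(I, r) = (r*I)*r - 1 = (I*r)*r - 1 = I*r² - 1 = -1 + I*r²)
s(j) = -26 + j² (s(j) = j² + (-1 - 1*5²) = j² + (-1 - 1*25) = j² + (-1 - 25) = j² - 26 = -26 + j²)
-32176 - s(√(-25 + 96)) = -32176 - (-26 + (√(-25 + 96))²) = -32176 - (-26 + (√71)²) = -32176 - (-26 + 71) = -32176 - 1*45 = -32176 - 45 = -32221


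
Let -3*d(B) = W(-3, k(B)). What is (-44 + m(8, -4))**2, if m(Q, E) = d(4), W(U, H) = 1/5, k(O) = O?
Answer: 436921/225 ≈ 1941.9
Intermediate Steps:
W(U, H) = 1/5
d(B) = -1/15 (d(B) = -1/3*1/5 = -1/15)
m(Q, E) = -1/15
(-44 + m(8, -4))**2 = (-44 - 1/15)**2 = (-661/15)**2 = 436921/225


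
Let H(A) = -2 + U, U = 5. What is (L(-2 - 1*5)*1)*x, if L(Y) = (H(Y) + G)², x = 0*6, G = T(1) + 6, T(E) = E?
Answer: 0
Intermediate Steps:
G = 7 (G = 1 + 6 = 7)
H(A) = 3 (H(A) = -2 + 5 = 3)
x = 0
L(Y) = 100 (L(Y) = (3 + 7)² = 10² = 100)
(L(-2 - 1*5)*1)*x = (100*1)*0 = 100*0 = 0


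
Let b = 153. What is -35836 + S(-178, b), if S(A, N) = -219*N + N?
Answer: -69190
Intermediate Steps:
S(A, N) = -218*N
-35836 + S(-178, b) = -35836 - 218*153 = -35836 - 33354 = -69190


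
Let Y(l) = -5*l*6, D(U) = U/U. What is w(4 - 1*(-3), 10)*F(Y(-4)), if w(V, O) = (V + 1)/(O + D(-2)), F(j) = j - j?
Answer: 0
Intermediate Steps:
D(U) = 1
Y(l) = -30*l
F(j) = 0
w(V, O) = (1 + V)/(1 + O) (w(V, O) = (V + 1)/(O + 1) = (1 + V)/(1 + O))
w(4 - 1*(-3), 10)*F(Y(-4)) = ((1 + (4 - 1*(-3)))/(1 + 10))*0 = ((1 + (4 + 3))/11)*0 = ((1 + 7)/11)*0 = ((1/11)*8)*0 = (8/11)*0 = 0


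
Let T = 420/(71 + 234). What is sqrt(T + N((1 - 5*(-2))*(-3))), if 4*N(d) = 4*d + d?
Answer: 3*I*sqrt(65941)/122 ≈ 6.3145*I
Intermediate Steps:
T = 84/61 (T = 420/305 = 420*(1/305) = 84/61 ≈ 1.3770)
N(d) = 5*d/4 (N(d) = (4*d + d)/4 = (5*d)/4 = 5*d/4)
sqrt(T + N((1 - 5*(-2))*(-3))) = sqrt(84/61 + 5*((1 - 5*(-2))*(-3))/4) = sqrt(84/61 + 5*((1 + 10)*(-3))/4) = sqrt(84/61 + 5*(11*(-3))/4) = sqrt(84/61 + (5/4)*(-33)) = sqrt(84/61 - 165/4) = sqrt(-9729/244) = 3*I*sqrt(65941)/122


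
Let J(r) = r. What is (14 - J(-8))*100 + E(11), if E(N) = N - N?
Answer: 2200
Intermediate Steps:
E(N) = 0
(14 - J(-8))*100 + E(11) = (14 - 1*(-8))*100 + 0 = (14 + 8)*100 + 0 = 22*100 + 0 = 2200 + 0 = 2200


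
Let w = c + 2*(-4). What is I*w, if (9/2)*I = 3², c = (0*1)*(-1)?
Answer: -16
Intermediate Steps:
c = 0 (c = 0*(-1) = 0)
I = 2 (I = (2/9)*3² = (2/9)*9 = 2)
w = -8 (w = 0 + 2*(-4) = 0 - 8 = -8)
I*w = 2*(-8) = -16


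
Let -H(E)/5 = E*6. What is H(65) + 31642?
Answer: 29692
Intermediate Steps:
H(E) = -30*E (H(E) = -5*E*6 = -30*E)
H(65) + 31642 = -30*65 + 31642 = -1950 + 31642 = 29692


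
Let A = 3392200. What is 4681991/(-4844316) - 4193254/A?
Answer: -1131115541077/513527772975 ≈ -2.2026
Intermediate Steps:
4681991/(-4844316) - 4193254/A = 4681991/(-4844316) - 4193254/3392200 = 4681991*(-1/4844316) - 4193254*1/3392200 = -4681991/4844316 - 2096627/1696100 = -1131115541077/513527772975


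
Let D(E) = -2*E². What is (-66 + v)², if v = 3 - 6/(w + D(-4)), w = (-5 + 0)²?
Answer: 189225/49 ≈ 3861.7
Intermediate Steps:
w = 25 (w = (-5)² = 25)
v = 27/7 (v = 3 - 6/(25 - 2*(-4)²) = 3 - 6/(25 - 2*16) = 3 - 6/(25 - 32) = 3 - 6/(-7) = 3 - 6*(-⅐) = 3 + 6/7 = 27/7 ≈ 3.8571)
(-66 + v)² = (-66 + 27/7)² = (-435/7)² = 189225/49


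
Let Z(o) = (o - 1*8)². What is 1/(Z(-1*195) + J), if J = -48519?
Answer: -1/7310 ≈ -0.00013680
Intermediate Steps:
Z(o) = (-8 + o)² (Z(o) = (o - 8)² = (-8 + o)²)
1/(Z(-1*195) + J) = 1/((-8 - 1*195)² - 48519) = 1/((-8 - 195)² - 48519) = 1/((-203)² - 48519) = 1/(41209 - 48519) = 1/(-7310) = -1/7310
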